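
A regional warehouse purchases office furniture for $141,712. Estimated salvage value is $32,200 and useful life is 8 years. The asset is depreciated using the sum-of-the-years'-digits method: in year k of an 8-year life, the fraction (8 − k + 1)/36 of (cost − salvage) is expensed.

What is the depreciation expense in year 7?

$6,084

Depreciable base = $141,712 − $32,200 = $109,512.
Sum of the years' digits = 8+7+6+5+4+3+2+1 = 36.
Year 1: $109,512 × 8/36 = $24,336. Book value $117,376.
Year 2: $109,512 × 7/36 = $21,294. Book value $96,082.
Year 3: $109,512 × 6/36 = $18,252. Book value $77,830.
Year 4: $109,512 × 5/36 = $15,210. Book value $62,620.
Year 5: $109,512 × 4/36 = $12,168. Book value $50,452.
Year 6: $109,512 × 3/36 = $9,126. Book value $41,326.
Year 7: $109,512 × 2/36 = $6,084. Book value $35,242.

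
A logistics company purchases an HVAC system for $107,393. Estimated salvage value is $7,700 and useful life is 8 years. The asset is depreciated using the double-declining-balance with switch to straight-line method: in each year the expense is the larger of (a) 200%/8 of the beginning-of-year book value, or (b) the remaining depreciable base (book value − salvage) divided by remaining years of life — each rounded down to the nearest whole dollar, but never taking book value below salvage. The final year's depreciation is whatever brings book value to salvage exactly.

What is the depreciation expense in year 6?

$6,371

Depreciable base = $107,393 − $7,700 = $99,693.
Year 1: DB = ⌊$107,393 × 200%/8⌋ = $26,848; SL = ⌊$99,693/8⌋ = $12,461 → take DB $26,848. Book value $80,545.
Year 2: DB = ⌊$80,545 × 200%/8⌋ = $20,136; SL = ⌊$72,845/7⌋ = $10,406 → take DB $20,136. Book value $60,409.
Year 3: DB = ⌊$60,409 × 200%/8⌋ = $15,102; SL = ⌊$52,709/6⌋ = $8,784 → take DB $15,102. Book value $45,307.
Year 4: DB = ⌊$45,307 × 200%/8⌋ = $11,326; SL = ⌊$37,607/5⌋ = $7,521 → take DB $11,326. Book value $33,981.
Year 5: DB = ⌊$33,981 × 200%/8⌋ = $8,495; SL = ⌊$26,281/4⌋ = $6,570 → take DB $8,495. Book value $25,486.
Year 6: DB = ⌊$25,486 × 200%/8⌋ = $6,371; SL = ⌊$17,786/3⌋ = $5,928 → take DB $6,371. Book value $19,115.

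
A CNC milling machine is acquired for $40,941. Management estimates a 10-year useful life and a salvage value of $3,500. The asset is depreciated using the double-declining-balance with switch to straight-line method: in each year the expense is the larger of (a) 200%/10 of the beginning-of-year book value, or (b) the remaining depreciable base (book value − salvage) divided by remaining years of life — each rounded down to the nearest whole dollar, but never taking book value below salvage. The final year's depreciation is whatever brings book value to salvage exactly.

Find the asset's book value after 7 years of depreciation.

Depreciable base = $40,941 − $3,500 = $37,441.
Year 1: DB = ⌊$40,941 × 200%/10⌋ = $8,188; SL = ⌊$37,441/10⌋ = $3,744 → take DB $8,188. Book value $32,753.
Year 2: DB = ⌊$32,753 × 200%/10⌋ = $6,550; SL = ⌊$29,253/9⌋ = $3,250 → take DB $6,550. Book value $26,203.
Year 3: DB = ⌊$26,203 × 200%/10⌋ = $5,240; SL = ⌊$22,703/8⌋ = $2,837 → take DB $5,240. Book value $20,963.
Year 4: DB = ⌊$20,963 × 200%/10⌋ = $4,192; SL = ⌊$17,463/7⌋ = $2,494 → take DB $4,192. Book value $16,771.
Year 5: DB = ⌊$16,771 × 200%/10⌋ = $3,354; SL = ⌊$13,271/6⌋ = $2,211 → take DB $3,354. Book value $13,417.
Year 6: DB = ⌊$13,417 × 200%/10⌋ = $2,683; SL = ⌊$9,917/5⌋ = $1,983 → take DB $2,683. Book value $10,734.
Year 7: DB = ⌊$10,734 × 200%/10⌋ = $2,146; SL = ⌊$7,234/4⌋ = $1,808 → take DB $2,146. Book value $8,588.

$8,588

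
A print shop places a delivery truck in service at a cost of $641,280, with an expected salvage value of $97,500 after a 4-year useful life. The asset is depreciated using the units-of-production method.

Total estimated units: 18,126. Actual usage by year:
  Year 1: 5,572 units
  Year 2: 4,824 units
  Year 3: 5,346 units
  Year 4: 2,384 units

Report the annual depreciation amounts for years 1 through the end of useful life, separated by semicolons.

$167,160; $144,720; $160,380; $71,520

Depreciable base = $641,280 − $97,500 = $543,780.
Rate = $543,780 / 18,126 units = $30 per unit.
Year 1: 5,572 × $30 = $167,160. Book value $474,120.
Year 2: 4,824 × $30 = $144,720. Book value $329,400.
Year 3: 5,346 × $30 = $160,380. Book value $169,020.
Year 4: 2,384 × $30 = $71,520. Book value $97,500.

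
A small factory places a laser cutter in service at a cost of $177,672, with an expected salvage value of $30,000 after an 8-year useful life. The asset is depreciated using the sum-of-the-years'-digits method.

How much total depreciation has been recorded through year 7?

Depreciable base = $177,672 − $30,000 = $147,672.
Sum of the years' digits = 8+7+6+5+4+3+2+1 = 36.
Year 1: $147,672 × 8/36 = $32,816. Book value $144,856.
Year 2: $147,672 × 7/36 = $28,714. Book value $116,142.
Year 3: $147,672 × 6/36 = $24,612. Book value $91,530.
Year 4: $147,672 × 5/36 = $20,510. Book value $71,020.
Year 5: $147,672 × 4/36 = $16,408. Book value $54,612.
Year 6: $147,672 × 3/36 = $12,306. Book value $42,306.
Year 7: $147,672 × 2/36 = $8,204. Book value $34,102.
Accumulated through year 7 = $177,672 − $34,102 = $143,570.

$143,570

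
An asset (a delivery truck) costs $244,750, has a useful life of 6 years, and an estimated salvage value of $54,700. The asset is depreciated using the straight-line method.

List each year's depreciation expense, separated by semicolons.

Depreciable base = $244,750 − $54,700 = $190,050.
Annual expense = $190,050 / 6 = $31,675.
End of year 1: book value $213,075.
End of year 2: book value $181,400.
End of year 3: book value $149,725.
End of year 4: book value $118,050.
End of year 5: book value $86,375.
End of year 6: book value $54,700.

$31,675; $31,675; $31,675; $31,675; $31,675; $31,675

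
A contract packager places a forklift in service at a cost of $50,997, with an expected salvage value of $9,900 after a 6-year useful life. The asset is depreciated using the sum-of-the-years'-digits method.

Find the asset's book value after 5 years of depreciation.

$11,857

Depreciable base = $50,997 − $9,900 = $41,097.
Sum of the years' digits = 6+5+4+3+2+1 = 21.
Year 1: $41,097 × 6/21 = $11,742. Book value $39,255.
Year 2: $41,097 × 5/21 = $9,785. Book value $29,470.
Year 3: $41,097 × 4/21 = $7,828. Book value $21,642.
Year 4: $41,097 × 3/21 = $5,871. Book value $15,771.
Year 5: $41,097 × 2/21 = $3,914. Book value $11,857.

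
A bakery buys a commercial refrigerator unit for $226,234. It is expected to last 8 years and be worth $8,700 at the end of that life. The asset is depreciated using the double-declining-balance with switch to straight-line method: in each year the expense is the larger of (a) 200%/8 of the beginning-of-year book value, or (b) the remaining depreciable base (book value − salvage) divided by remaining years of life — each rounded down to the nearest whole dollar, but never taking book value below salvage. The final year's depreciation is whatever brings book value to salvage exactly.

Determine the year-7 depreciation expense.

$14,996

Depreciable base = $226,234 − $8,700 = $217,534.
Year 1: DB = ⌊$226,234 × 200%/8⌋ = $56,558; SL = ⌊$217,534/8⌋ = $27,191 → take DB $56,558. Book value $169,676.
Year 2: DB = ⌊$169,676 × 200%/8⌋ = $42,419; SL = ⌊$160,976/7⌋ = $22,996 → take DB $42,419. Book value $127,257.
Year 3: DB = ⌊$127,257 × 200%/8⌋ = $31,814; SL = ⌊$118,557/6⌋ = $19,759 → take DB $31,814. Book value $95,443.
Year 4: DB = ⌊$95,443 × 200%/8⌋ = $23,860; SL = ⌊$86,743/5⌋ = $17,348 → take DB $23,860. Book value $71,583.
Year 5: DB = ⌊$71,583 × 200%/8⌋ = $17,895; SL = ⌊$62,883/4⌋ = $15,720 → take DB $17,895. Book value $53,688.
Year 6: DB = ⌊$53,688 × 200%/8⌋ = $13,422; SL = ⌊$44,988/3⌋ = $14,996 → take SL $14,996. Book value $38,692.
Year 7: DB = ⌊$38,692 × 200%/8⌋ = $9,673; SL = ⌊$29,992/2⌋ = $14,996 → take SL $14,996. Book value $23,696.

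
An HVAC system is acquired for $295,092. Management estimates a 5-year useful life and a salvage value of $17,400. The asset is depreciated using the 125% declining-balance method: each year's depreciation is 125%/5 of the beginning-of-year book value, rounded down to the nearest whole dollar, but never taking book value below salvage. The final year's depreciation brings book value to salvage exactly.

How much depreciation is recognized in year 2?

Depreciable base = $295,092 − $17,400 = $277,692.
Year 1: ⌊$295,092 × 125%/5⌋ = $73,773. Book value $221,319.
Year 2: ⌊$221,319 × 125%/5⌋ = $55,329. Book value $165,990.

$55,329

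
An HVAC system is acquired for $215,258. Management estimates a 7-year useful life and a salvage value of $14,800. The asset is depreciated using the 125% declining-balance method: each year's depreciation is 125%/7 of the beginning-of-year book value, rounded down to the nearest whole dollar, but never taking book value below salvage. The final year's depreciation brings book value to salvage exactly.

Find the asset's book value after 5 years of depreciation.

$80,504

Depreciable base = $215,258 − $14,800 = $200,458.
Year 1: ⌊$215,258 × 125%/7⌋ = $38,438. Book value $176,820.
Year 2: ⌊$176,820 × 125%/7⌋ = $31,575. Book value $145,245.
Year 3: ⌊$145,245 × 125%/7⌋ = $25,936. Book value $119,309.
Year 4: ⌊$119,309 × 125%/7⌋ = $21,305. Book value $98,004.
Year 5: ⌊$98,004 × 125%/7⌋ = $17,500. Book value $80,504.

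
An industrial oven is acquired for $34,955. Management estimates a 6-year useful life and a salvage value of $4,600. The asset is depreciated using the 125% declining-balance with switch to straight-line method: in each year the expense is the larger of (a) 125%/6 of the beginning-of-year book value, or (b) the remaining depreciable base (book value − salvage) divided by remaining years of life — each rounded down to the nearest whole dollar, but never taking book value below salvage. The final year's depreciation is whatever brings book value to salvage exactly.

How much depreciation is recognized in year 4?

Depreciable base = $34,955 − $4,600 = $30,355.
Year 1: DB = ⌊$34,955 × 125%/6⌋ = $7,282; SL = ⌊$30,355/6⌋ = $5,059 → take DB $7,282. Book value $27,673.
Year 2: DB = ⌊$27,673 × 125%/6⌋ = $5,765; SL = ⌊$23,073/5⌋ = $4,614 → take DB $5,765. Book value $21,908.
Year 3: DB = ⌊$21,908 × 125%/6⌋ = $4,564; SL = ⌊$17,308/4⌋ = $4,327 → take DB $4,564. Book value $17,344.
Year 4: DB = ⌊$17,344 × 125%/6⌋ = $3,613; SL = ⌊$12,744/3⌋ = $4,248 → take SL $4,248. Book value $13,096.

$4,248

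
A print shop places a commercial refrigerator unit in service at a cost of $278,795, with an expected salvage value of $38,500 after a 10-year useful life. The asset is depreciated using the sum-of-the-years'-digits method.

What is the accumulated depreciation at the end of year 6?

$196,605

Depreciable base = $278,795 − $38,500 = $240,295.
Sum of the years' digits = 10+9+8+7+6+5+4+3+2+1 = 55.
Year 1: $240,295 × 10/55 = $43,690. Book value $235,105.
Year 2: $240,295 × 9/55 = $39,321. Book value $195,784.
Year 3: $240,295 × 8/55 = $34,952. Book value $160,832.
Year 4: $240,295 × 7/55 = $30,583. Book value $130,249.
Year 5: $240,295 × 6/55 = $26,214. Book value $104,035.
Year 6: $240,295 × 5/55 = $21,845. Book value $82,190.
Accumulated through year 6 = $278,795 − $82,190 = $196,605.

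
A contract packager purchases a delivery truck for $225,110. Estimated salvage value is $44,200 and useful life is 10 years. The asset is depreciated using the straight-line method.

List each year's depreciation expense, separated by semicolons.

$18,091; $18,091; $18,091; $18,091; $18,091; $18,091; $18,091; $18,091; $18,091; $18,091

Depreciable base = $225,110 − $44,200 = $180,910.
Annual expense = $180,910 / 10 = $18,091.
End of year 1: book value $207,019.
End of year 2: book value $188,928.
End of year 3: book value $170,837.
End of year 4: book value $152,746.
End of year 5: book value $134,655.
End of year 6: book value $116,564.
End of year 7: book value $98,473.
End of year 8: book value $80,382.
End of year 9: book value $62,291.
End of year 10: book value $44,200.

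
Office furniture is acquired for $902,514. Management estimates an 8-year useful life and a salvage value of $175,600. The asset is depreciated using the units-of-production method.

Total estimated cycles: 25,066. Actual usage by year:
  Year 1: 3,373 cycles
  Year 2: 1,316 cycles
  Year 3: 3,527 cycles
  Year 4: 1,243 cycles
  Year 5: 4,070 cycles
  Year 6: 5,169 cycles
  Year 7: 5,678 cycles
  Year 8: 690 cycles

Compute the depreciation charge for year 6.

$149,901

Depreciable base = $902,514 − $175,600 = $726,914.
Rate = $726,914 / 25,066 cycles = $29 per cycle.
Year 1: 3,373 × $29 = $97,817. Book value $804,697.
Year 2: 1,316 × $29 = $38,164. Book value $766,533.
Year 3: 3,527 × $29 = $102,283. Book value $664,250.
Year 4: 1,243 × $29 = $36,047. Book value $628,203.
Year 5: 4,070 × $29 = $118,030. Book value $510,173.
Year 6: 5,169 × $29 = $149,901. Book value $360,272.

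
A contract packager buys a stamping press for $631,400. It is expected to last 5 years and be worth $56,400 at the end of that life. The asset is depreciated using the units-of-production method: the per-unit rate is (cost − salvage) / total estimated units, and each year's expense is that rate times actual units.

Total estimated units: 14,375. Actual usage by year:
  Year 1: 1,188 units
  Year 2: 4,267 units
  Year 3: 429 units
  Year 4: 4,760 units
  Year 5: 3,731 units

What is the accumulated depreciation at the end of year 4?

Depreciable base = $631,400 − $56,400 = $575,000.
Rate = $575,000 / 14,375 units = $40 per unit.
Year 1: 1,188 × $40 = $47,520. Book value $583,880.
Year 2: 4,267 × $40 = $170,680. Book value $413,200.
Year 3: 429 × $40 = $17,160. Book value $396,040.
Year 4: 4,760 × $40 = $190,400. Book value $205,640.
Accumulated through year 4 = $631,400 − $205,640 = $425,760.

$425,760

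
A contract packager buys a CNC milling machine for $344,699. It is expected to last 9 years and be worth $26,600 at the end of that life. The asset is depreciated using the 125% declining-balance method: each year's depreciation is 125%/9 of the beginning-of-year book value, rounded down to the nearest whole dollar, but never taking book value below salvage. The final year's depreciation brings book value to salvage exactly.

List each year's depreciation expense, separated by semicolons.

Depreciable base = $344,699 − $26,600 = $318,099.
Year 1: ⌊$344,699 × 125%/9⌋ = $47,874. Book value $296,825.
Year 2: ⌊$296,825 × 125%/9⌋ = $41,225. Book value $255,600.
Year 3: ⌊$255,600 × 125%/9⌋ = $35,500. Book value $220,100.
Year 4: ⌊$220,100 × 125%/9⌋ = $30,569. Book value $189,531.
Year 5: ⌊$189,531 × 125%/9⌋ = $26,323. Book value $163,208.
Year 6: ⌊$163,208 × 125%/9⌋ = $22,667. Book value $140,541.
Year 7: ⌊$140,541 × 125%/9⌋ = $19,519. Book value $121,022.
Year 8: ⌊$121,022 × 125%/9⌋ = $16,808. Book value $104,214.
Year 9 (final): $104,214 − $26,600 = $77,614. Book value $26,600.

$47,874; $41,225; $35,500; $30,569; $26,323; $22,667; $19,519; $16,808; $77,614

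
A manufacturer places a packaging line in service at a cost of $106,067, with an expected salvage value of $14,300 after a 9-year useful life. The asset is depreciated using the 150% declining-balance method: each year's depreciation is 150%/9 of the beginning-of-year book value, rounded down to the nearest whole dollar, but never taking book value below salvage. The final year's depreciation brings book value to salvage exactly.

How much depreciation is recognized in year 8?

Depreciable base = $106,067 − $14,300 = $91,767.
Year 1: ⌊$106,067 × 150%/9⌋ = $17,677. Book value $88,390.
Year 2: ⌊$88,390 × 150%/9⌋ = $14,731. Book value $73,659.
Year 3: ⌊$73,659 × 150%/9⌋ = $12,276. Book value $61,383.
Year 4: ⌊$61,383 × 150%/9⌋ = $10,230. Book value $51,153.
Year 5: ⌊$51,153 × 150%/9⌋ = $8,525. Book value $42,628.
Year 6: ⌊$42,628 × 150%/9⌋ = $7,104. Book value $35,524.
Year 7: ⌊$35,524 × 150%/9⌋ = $5,920. Book value $29,604.
Year 8: ⌊$29,604 × 150%/9⌋ = $4,934. Book value $24,670.

$4,934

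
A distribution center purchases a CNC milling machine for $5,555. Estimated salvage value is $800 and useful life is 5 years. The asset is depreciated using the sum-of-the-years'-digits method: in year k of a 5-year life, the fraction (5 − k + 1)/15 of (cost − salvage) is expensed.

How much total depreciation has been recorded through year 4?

$4,438

Depreciable base = $5,555 − $800 = $4,755.
Sum of the years' digits = 5+4+3+2+1 = 15.
Year 1: $4,755 × 5/15 = $1,585. Book value $3,970.
Year 2: $4,755 × 4/15 = $1,268. Book value $2,702.
Year 3: $4,755 × 3/15 = $951. Book value $1,751.
Year 4: $4,755 × 2/15 = $634. Book value $1,117.
Accumulated through year 4 = $5,555 − $1,117 = $4,438.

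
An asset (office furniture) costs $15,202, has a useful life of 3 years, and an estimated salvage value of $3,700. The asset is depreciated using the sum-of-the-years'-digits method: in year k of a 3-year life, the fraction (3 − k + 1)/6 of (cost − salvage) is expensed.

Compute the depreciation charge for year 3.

$1,917

Depreciable base = $15,202 − $3,700 = $11,502.
Sum of the years' digits = 3+2+1 = 6.
Year 1: $11,502 × 3/6 = $5,751. Book value $9,451.
Year 2: $11,502 × 2/6 = $3,834. Book value $5,617.
Year 3: $11,502 × 1/6 = $1,917. Book value $3,700.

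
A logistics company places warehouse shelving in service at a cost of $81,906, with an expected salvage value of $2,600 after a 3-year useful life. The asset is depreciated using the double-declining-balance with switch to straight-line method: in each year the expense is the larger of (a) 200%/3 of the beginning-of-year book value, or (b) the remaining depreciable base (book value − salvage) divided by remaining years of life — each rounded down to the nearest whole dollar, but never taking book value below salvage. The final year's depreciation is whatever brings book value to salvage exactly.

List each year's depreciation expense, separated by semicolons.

Depreciable base = $81,906 − $2,600 = $79,306.
Year 1: DB = ⌊$81,906 × 200%/3⌋ = $54,604; SL = ⌊$79,306/3⌋ = $26,435 → take DB $54,604. Book value $27,302.
Year 2: DB = ⌊$27,302 × 200%/3⌋ = $18,201; SL = ⌊$24,702/2⌋ = $12,351 → take DB $18,201. Book value $9,101.
Year 3 (final): $9,101 − $2,600 = $6,501. Book value $2,600.

$54,604; $18,201; $6,501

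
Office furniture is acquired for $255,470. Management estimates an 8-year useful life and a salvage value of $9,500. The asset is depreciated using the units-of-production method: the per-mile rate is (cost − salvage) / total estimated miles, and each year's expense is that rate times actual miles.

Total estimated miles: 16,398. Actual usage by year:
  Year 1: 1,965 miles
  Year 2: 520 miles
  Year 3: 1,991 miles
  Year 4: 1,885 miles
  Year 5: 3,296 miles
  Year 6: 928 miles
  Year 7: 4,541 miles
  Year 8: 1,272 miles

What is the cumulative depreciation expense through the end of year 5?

$144,855

Depreciable base = $255,470 − $9,500 = $245,970.
Rate = $245,970 / 16,398 miles = $15 per mile.
Year 1: 1,965 × $15 = $29,475. Book value $225,995.
Year 2: 520 × $15 = $7,800. Book value $218,195.
Year 3: 1,991 × $15 = $29,865. Book value $188,330.
Year 4: 1,885 × $15 = $28,275. Book value $160,055.
Year 5: 3,296 × $15 = $49,440. Book value $110,615.
Accumulated through year 5 = $255,470 − $110,615 = $144,855.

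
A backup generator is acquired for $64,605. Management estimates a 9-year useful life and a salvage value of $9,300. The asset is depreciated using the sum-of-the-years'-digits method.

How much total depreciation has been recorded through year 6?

Depreciable base = $64,605 − $9,300 = $55,305.
Sum of the years' digits = 9+8+7+6+5+4+3+2+1 = 45.
Year 1: $55,305 × 9/45 = $11,061. Book value $53,544.
Year 2: $55,305 × 8/45 = $9,832. Book value $43,712.
Year 3: $55,305 × 7/45 = $8,603. Book value $35,109.
Year 4: $55,305 × 6/45 = $7,374. Book value $27,735.
Year 5: $55,305 × 5/45 = $6,145. Book value $21,590.
Year 6: $55,305 × 4/45 = $4,916. Book value $16,674.
Accumulated through year 6 = $64,605 − $16,674 = $47,931.

$47,931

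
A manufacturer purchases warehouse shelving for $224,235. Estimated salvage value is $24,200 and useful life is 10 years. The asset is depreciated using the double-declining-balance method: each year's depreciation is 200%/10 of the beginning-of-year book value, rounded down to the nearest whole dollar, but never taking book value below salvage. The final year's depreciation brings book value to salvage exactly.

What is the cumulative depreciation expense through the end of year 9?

$194,136

Depreciable base = $224,235 − $24,200 = $200,035.
Year 1: ⌊$224,235 × 200%/10⌋ = $44,847. Book value $179,388.
Year 2: ⌊$179,388 × 200%/10⌋ = $35,877. Book value $143,511.
Year 3: ⌊$143,511 × 200%/10⌋ = $28,702. Book value $114,809.
Year 4: ⌊$114,809 × 200%/10⌋ = $22,961. Book value $91,848.
Year 5: ⌊$91,848 × 200%/10⌋ = $18,369. Book value $73,479.
Year 6: ⌊$73,479 × 200%/10⌋ = $14,695. Book value $58,784.
Year 7: ⌊$58,784 × 200%/10⌋ = $11,756. Book value $47,028.
Year 8: ⌊$47,028 × 200%/10⌋ = $9,405. Book value $37,623.
Year 9: ⌊$37,623 × 200%/10⌋ = $7,524. Book value $30,099.
Accumulated through year 9 = $224,235 − $30,099 = $194,136.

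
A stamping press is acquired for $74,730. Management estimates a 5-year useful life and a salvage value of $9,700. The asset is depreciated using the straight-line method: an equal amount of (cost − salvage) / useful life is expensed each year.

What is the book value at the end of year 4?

$22,706

Depreciable base = $74,730 − $9,700 = $65,030.
Annual expense = $65,030 / 5 = $13,006.
End of year 1: book value $61,724.
End of year 2: book value $48,718.
End of year 3: book value $35,712.
End of year 4: book value $22,706.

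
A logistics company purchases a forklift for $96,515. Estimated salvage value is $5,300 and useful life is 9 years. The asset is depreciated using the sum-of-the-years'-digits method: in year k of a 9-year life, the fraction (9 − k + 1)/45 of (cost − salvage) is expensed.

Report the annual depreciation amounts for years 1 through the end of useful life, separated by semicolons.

$18,243; $16,216; $14,189; $12,162; $10,135; $8,108; $6,081; $4,054; $2,027

Depreciable base = $96,515 − $5,300 = $91,215.
Sum of the years' digits = 9+8+7+6+5+4+3+2+1 = 45.
Year 1: $91,215 × 9/45 = $18,243. Book value $78,272.
Year 2: $91,215 × 8/45 = $16,216. Book value $62,056.
Year 3: $91,215 × 7/45 = $14,189. Book value $47,867.
Year 4: $91,215 × 6/45 = $12,162. Book value $35,705.
Year 5: $91,215 × 5/45 = $10,135. Book value $25,570.
Year 6: $91,215 × 4/45 = $8,108. Book value $17,462.
Year 7: $91,215 × 3/45 = $6,081. Book value $11,381.
Year 8: $91,215 × 2/45 = $4,054. Book value $7,327.
Year 9: $91,215 × 1/45 = $2,027. Book value $5,300.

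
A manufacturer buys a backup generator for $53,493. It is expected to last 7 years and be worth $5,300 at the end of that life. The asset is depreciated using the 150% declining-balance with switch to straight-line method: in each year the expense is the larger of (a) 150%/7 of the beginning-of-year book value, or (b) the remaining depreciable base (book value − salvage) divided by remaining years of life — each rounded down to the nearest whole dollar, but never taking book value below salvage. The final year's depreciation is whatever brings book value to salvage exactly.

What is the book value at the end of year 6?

Depreciable base = $53,493 − $5,300 = $48,193.
Year 1: DB = ⌊$53,493 × 150%/7⌋ = $11,462; SL = ⌊$48,193/7⌋ = $6,884 → take DB $11,462. Book value $42,031.
Year 2: DB = ⌊$42,031 × 150%/7⌋ = $9,006; SL = ⌊$36,731/6⌋ = $6,121 → take DB $9,006. Book value $33,025.
Year 3: DB = ⌊$33,025 × 150%/7⌋ = $7,076; SL = ⌊$27,725/5⌋ = $5,545 → take DB $7,076. Book value $25,949.
Year 4: DB = ⌊$25,949 × 150%/7⌋ = $5,560; SL = ⌊$20,649/4⌋ = $5,162 → take DB $5,560. Book value $20,389.
Year 5: DB = ⌊$20,389 × 150%/7⌋ = $4,369; SL = ⌊$15,089/3⌋ = $5,029 → take SL $5,029. Book value $15,360.
Year 6: DB = ⌊$15,360 × 150%/7⌋ = $3,291; SL = ⌊$10,060/2⌋ = $5,030 → take SL $5,030. Book value $10,330.

$10,330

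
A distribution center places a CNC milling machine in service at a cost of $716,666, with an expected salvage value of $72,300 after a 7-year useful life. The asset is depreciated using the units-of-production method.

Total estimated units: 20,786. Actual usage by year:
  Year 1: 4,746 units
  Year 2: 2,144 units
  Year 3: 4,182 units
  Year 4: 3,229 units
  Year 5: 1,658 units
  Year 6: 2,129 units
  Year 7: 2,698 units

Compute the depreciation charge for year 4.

Depreciable base = $716,666 − $72,300 = $644,366.
Rate = $644,366 / 20,786 units = $31 per unit.
Year 1: 4,746 × $31 = $147,126. Book value $569,540.
Year 2: 2,144 × $31 = $66,464. Book value $503,076.
Year 3: 4,182 × $31 = $129,642. Book value $373,434.
Year 4: 3,229 × $31 = $100,099. Book value $273,335.

$100,099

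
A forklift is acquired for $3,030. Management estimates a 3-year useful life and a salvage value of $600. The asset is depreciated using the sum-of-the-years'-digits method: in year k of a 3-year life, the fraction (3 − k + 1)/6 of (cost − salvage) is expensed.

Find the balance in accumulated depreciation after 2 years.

Depreciable base = $3,030 − $600 = $2,430.
Sum of the years' digits = 3+2+1 = 6.
Year 1: $2,430 × 3/6 = $1,215. Book value $1,815.
Year 2: $2,430 × 2/6 = $810. Book value $1,005.
Accumulated through year 2 = $3,030 − $1,005 = $2,025.

$2,025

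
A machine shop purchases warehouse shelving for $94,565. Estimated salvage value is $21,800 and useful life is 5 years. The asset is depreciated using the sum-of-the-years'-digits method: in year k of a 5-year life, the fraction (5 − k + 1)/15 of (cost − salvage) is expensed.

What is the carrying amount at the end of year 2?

Depreciable base = $94,565 − $21,800 = $72,765.
Sum of the years' digits = 5+4+3+2+1 = 15.
Year 1: $72,765 × 5/15 = $24,255. Book value $70,310.
Year 2: $72,765 × 4/15 = $19,404. Book value $50,906.

$50,906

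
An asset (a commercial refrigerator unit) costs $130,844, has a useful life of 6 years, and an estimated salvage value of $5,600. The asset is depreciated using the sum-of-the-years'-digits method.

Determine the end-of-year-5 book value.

$11,564

Depreciable base = $130,844 − $5,600 = $125,244.
Sum of the years' digits = 6+5+4+3+2+1 = 21.
Year 1: $125,244 × 6/21 = $35,784. Book value $95,060.
Year 2: $125,244 × 5/21 = $29,820. Book value $65,240.
Year 3: $125,244 × 4/21 = $23,856. Book value $41,384.
Year 4: $125,244 × 3/21 = $17,892. Book value $23,492.
Year 5: $125,244 × 2/21 = $11,928. Book value $11,564.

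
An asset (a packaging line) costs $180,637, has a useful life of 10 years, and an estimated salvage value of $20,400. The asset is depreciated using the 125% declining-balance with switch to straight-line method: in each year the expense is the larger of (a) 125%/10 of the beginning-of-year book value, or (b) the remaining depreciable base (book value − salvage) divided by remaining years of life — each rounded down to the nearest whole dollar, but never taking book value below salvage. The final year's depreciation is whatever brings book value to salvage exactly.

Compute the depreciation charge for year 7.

Depreciable base = $180,637 − $20,400 = $160,237.
Year 1: DB = ⌊$180,637 × 125%/10⌋ = $22,579; SL = ⌊$160,237/10⌋ = $16,023 → take DB $22,579. Book value $158,058.
Year 2: DB = ⌊$158,058 × 125%/10⌋ = $19,757; SL = ⌊$137,658/9⌋ = $15,295 → take DB $19,757. Book value $138,301.
Year 3: DB = ⌊$138,301 × 125%/10⌋ = $17,287; SL = ⌊$117,901/8⌋ = $14,737 → take DB $17,287. Book value $121,014.
Year 4: DB = ⌊$121,014 × 125%/10⌋ = $15,126; SL = ⌊$100,614/7⌋ = $14,373 → take DB $15,126. Book value $105,888.
Year 5: DB = ⌊$105,888 × 125%/10⌋ = $13,236; SL = ⌊$85,488/6⌋ = $14,248 → take SL $14,248. Book value $91,640.
Year 6: DB = ⌊$91,640 × 125%/10⌋ = $11,455; SL = ⌊$71,240/5⌋ = $14,248 → take SL $14,248. Book value $77,392.
Year 7: DB = ⌊$77,392 × 125%/10⌋ = $9,674; SL = ⌊$56,992/4⌋ = $14,248 → take SL $14,248. Book value $63,144.

$14,248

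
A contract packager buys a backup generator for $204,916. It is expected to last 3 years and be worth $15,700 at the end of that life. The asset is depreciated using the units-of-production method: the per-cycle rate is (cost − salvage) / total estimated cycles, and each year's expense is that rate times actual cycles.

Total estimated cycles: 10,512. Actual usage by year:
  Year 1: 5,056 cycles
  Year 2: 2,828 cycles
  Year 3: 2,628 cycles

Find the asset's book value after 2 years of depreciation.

Depreciable base = $204,916 − $15,700 = $189,216.
Rate = $189,216 / 10,512 cycles = $18 per cycle.
Year 1: 5,056 × $18 = $91,008. Book value $113,908.
Year 2: 2,828 × $18 = $50,904. Book value $63,004.

$63,004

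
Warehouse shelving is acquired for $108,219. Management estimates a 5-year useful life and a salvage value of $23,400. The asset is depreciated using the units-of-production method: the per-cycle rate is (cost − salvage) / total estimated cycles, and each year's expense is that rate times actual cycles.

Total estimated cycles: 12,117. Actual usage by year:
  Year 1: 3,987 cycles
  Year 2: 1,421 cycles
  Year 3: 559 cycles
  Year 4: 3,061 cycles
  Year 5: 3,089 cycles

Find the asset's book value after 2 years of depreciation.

Depreciable base = $108,219 − $23,400 = $84,819.
Rate = $84,819 / 12,117 cycles = $7 per cycle.
Year 1: 3,987 × $7 = $27,909. Book value $80,310.
Year 2: 1,421 × $7 = $9,947. Book value $70,363.

$70,363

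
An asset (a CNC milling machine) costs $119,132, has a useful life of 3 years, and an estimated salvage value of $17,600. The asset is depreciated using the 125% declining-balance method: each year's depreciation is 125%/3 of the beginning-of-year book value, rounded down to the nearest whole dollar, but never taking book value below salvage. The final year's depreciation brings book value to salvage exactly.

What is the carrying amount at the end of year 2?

Depreciable base = $119,132 − $17,600 = $101,532.
Year 1: ⌊$119,132 × 125%/3⌋ = $49,638. Book value $69,494.
Year 2: ⌊$69,494 × 125%/3⌋ = $28,955. Book value $40,539.

$40,539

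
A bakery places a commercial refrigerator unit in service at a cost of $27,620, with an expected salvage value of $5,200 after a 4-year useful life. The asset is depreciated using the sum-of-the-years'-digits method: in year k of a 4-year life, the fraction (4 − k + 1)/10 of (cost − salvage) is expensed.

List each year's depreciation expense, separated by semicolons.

$8,968; $6,726; $4,484; $2,242

Depreciable base = $27,620 − $5,200 = $22,420.
Sum of the years' digits = 4+3+2+1 = 10.
Year 1: $22,420 × 4/10 = $8,968. Book value $18,652.
Year 2: $22,420 × 3/10 = $6,726. Book value $11,926.
Year 3: $22,420 × 2/10 = $4,484. Book value $7,442.
Year 4: $22,420 × 1/10 = $2,242. Book value $5,200.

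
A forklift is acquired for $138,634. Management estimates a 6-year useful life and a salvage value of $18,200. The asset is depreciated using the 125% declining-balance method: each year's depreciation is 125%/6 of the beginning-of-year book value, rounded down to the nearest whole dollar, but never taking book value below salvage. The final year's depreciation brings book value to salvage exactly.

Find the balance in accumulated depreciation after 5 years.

$95,523

Depreciable base = $138,634 − $18,200 = $120,434.
Year 1: ⌊$138,634 × 125%/6⌋ = $28,882. Book value $109,752.
Year 2: ⌊$109,752 × 125%/6⌋ = $22,865. Book value $86,887.
Year 3: ⌊$86,887 × 125%/6⌋ = $18,101. Book value $68,786.
Year 4: ⌊$68,786 × 125%/6⌋ = $14,330. Book value $54,456.
Year 5: ⌊$54,456 × 125%/6⌋ = $11,345. Book value $43,111.
Accumulated through year 5 = $138,634 − $43,111 = $95,523.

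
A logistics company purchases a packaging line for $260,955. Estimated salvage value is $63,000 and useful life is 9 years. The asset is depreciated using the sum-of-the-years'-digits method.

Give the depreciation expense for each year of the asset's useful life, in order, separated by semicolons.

Depreciable base = $260,955 − $63,000 = $197,955.
Sum of the years' digits = 9+8+7+6+5+4+3+2+1 = 45.
Year 1: $197,955 × 9/45 = $39,591. Book value $221,364.
Year 2: $197,955 × 8/45 = $35,192. Book value $186,172.
Year 3: $197,955 × 7/45 = $30,793. Book value $155,379.
Year 4: $197,955 × 6/45 = $26,394. Book value $128,985.
Year 5: $197,955 × 5/45 = $21,995. Book value $106,990.
Year 6: $197,955 × 4/45 = $17,596. Book value $89,394.
Year 7: $197,955 × 3/45 = $13,197. Book value $76,197.
Year 8: $197,955 × 2/45 = $8,798. Book value $67,399.
Year 9: $197,955 × 1/45 = $4,399. Book value $63,000.

$39,591; $35,192; $30,793; $26,394; $21,995; $17,596; $13,197; $8,798; $4,399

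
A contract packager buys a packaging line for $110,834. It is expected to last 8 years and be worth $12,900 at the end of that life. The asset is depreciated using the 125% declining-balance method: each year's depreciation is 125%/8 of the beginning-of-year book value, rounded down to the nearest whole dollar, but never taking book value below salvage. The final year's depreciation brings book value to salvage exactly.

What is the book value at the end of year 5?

Depreciable base = $110,834 − $12,900 = $97,934.
Year 1: ⌊$110,834 × 125%/8⌋ = $17,317. Book value $93,517.
Year 2: ⌊$93,517 × 125%/8⌋ = $14,612. Book value $78,905.
Year 3: ⌊$78,905 × 125%/8⌋ = $12,328. Book value $66,577.
Year 4: ⌊$66,577 × 125%/8⌋ = $10,402. Book value $56,175.
Year 5: ⌊$56,175 × 125%/8⌋ = $8,777. Book value $47,398.

$47,398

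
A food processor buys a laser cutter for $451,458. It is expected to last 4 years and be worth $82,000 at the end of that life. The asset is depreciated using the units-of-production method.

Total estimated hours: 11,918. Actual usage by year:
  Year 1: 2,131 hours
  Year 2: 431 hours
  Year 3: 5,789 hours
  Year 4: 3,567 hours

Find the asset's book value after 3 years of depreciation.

$192,577

Depreciable base = $451,458 − $82,000 = $369,458.
Rate = $369,458 / 11,918 hours = $31 per hour.
Year 1: 2,131 × $31 = $66,061. Book value $385,397.
Year 2: 431 × $31 = $13,361. Book value $372,036.
Year 3: 5,789 × $31 = $179,459. Book value $192,577.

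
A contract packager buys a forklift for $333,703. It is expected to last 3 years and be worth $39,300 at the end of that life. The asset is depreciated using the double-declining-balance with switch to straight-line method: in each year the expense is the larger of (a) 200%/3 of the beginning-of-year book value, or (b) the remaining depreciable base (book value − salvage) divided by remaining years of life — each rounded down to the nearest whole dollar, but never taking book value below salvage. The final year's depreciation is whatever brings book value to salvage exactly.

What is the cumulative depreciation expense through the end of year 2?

Depreciable base = $333,703 − $39,300 = $294,403.
Year 1: DB = ⌊$333,703 × 200%/3⌋ = $222,468; SL = ⌊$294,403/3⌋ = $98,134 → take DB $222,468. Book value $111,235.
Year 2: DB = ⌊$111,235 × 200%/3⌋ = $74,156; SL = ⌊$71,935/2⌋ = $35,967 → take DB $74,156, capped at $71,935. Book value $39,300.
Accumulated through year 2 = $333,703 − $39,300 = $294,403.

$294,403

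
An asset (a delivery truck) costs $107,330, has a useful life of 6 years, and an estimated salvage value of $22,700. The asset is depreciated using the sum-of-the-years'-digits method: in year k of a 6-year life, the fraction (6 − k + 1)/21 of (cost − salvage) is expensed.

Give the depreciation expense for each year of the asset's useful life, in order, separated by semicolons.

Depreciable base = $107,330 − $22,700 = $84,630.
Sum of the years' digits = 6+5+4+3+2+1 = 21.
Year 1: $84,630 × 6/21 = $24,180. Book value $83,150.
Year 2: $84,630 × 5/21 = $20,150. Book value $63,000.
Year 3: $84,630 × 4/21 = $16,120. Book value $46,880.
Year 4: $84,630 × 3/21 = $12,090. Book value $34,790.
Year 5: $84,630 × 2/21 = $8,060. Book value $26,730.
Year 6: $84,630 × 1/21 = $4,030. Book value $22,700.

$24,180; $20,150; $16,120; $12,090; $8,060; $4,030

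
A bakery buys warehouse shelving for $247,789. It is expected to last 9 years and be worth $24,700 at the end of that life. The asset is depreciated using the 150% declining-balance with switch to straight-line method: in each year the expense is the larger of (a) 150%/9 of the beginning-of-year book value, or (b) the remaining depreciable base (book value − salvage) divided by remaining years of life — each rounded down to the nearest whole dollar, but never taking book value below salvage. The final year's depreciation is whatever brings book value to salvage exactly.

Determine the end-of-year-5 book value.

$99,582

Depreciable base = $247,789 − $24,700 = $223,089.
Year 1: DB = ⌊$247,789 × 150%/9⌋ = $41,298; SL = ⌊$223,089/9⌋ = $24,787 → take DB $41,298. Book value $206,491.
Year 2: DB = ⌊$206,491 × 150%/9⌋ = $34,415; SL = ⌊$181,791/8⌋ = $22,723 → take DB $34,415. Book value $172,076.
Year 3: DB = ⌊$172,076 × 150%/9⌋ = $28,679; SL = ⌊$147,376/7⌋ = $21,053 → take DB $28,679. Book value $143,397.
Year 4: DB = ⌊$143,397 × 150%/9⌋ = $23,899; SL = ⌊$118,697/6⌋ = $19,782 → take DB $23,899. Book value $119,498.
Year 5: DB = ⌊$119,498 × 150%/9⌋ = $19,916; SL = ⌊$94,798/5⌋ = $18,959 → take DB $19,916. Book value $99,582.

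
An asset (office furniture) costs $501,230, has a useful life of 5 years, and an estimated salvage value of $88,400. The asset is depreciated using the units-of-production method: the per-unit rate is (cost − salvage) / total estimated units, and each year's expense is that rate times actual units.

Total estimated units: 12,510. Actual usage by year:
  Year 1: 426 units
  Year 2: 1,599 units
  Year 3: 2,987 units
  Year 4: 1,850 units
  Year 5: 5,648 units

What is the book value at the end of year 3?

Depreciable base = $501,230 − $88,400 = $412,830.
Rate = $412,830 / 12,510 units = $33 per unit.
Year 1: 426 × $33 = $14,058. Book value $487,172.
Year 2: 1,599 × $33 = $52,767. Book value $434,405.
Year 3: 2,987 × $33 = $98,571. Book value $335,834.

$335,834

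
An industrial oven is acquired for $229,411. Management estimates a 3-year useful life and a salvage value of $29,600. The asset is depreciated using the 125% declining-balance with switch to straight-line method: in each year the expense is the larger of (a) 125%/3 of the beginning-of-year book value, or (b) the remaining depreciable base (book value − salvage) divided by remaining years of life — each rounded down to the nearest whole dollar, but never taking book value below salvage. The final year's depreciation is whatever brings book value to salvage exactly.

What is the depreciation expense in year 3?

Depreciable base = $229,411 − $29,600 = $199,811.
Year 1: DB = ⌊$229,411 × 125%/3⌋ = $95,587; SL = ⌊$199,811/3⌋ = $66,603 → take DB $95,587. Book value $133,824.
Year 2: DB = ⌊$133,824 × 125%/3⌋ = $55,760; SL = ⌊$104,224/2⌋ = $52,112 → take DB $55,760. Book value $78,064.
Year 3 (final): $78,064 − $29,600 = $48,464. Book value $29,600.

$48,464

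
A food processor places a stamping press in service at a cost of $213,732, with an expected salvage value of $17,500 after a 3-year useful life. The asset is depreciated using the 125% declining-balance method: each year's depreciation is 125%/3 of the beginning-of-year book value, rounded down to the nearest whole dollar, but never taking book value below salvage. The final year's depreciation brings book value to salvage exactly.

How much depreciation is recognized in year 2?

$51,948

Depreciable base = $213,732 − $17,500 = $196,232.
Year 1: ⌊$213,732 × 125%/3⌋ = $89,055. Book value $124,677.
Year 2: ⌊$124,677 × 125%/3⌋ = $51,948. Book value $72,729.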